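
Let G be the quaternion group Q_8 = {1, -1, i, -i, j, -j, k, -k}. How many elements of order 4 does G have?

The elements of order 4 are: i, -i, j, -j, k, -k.
That's 6.

6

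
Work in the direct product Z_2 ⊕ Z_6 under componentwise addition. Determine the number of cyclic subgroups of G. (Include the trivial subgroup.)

Group the elements of G by the cyclic subgroup they generate; each cyclic subgroup of order d accounts for φ(d) elements.
Cyclic subgroups by order — order 1: 1; order 2: 3; order 3: 1; order 6: 3.
Total: 8.

8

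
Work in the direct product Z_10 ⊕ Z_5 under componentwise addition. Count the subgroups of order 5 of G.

6

|G| = 50 and 5 | 50, so subgroups of order 5 are possible by Lagrange.
The subgroups of order 5 are: {(0,0), (0,1), (0,2), (0,3), (0,4)}; {(0,0), (2,0), (4,0), (6,0), (8,0)}; {(0,0), (2,1), (4,2), (6,3), (8,4)}; {(0,0), (2,2), (4,4), (6,1), (8,3)}; … (6 in all).
So G has 6 subgroups of order 5.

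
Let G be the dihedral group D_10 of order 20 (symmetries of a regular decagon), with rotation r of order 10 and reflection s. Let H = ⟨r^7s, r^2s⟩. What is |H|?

4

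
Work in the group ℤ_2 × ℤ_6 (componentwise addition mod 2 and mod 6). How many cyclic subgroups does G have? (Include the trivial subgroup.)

8

Group the elements of G by the cyclic subgroup they generate; each cyclic subgroup of order d accounts for φ(d) elements.
Cyclic subgroups by order — order 1: 1; order 2: 3; order 3: 1; order 6: 3.
Total: 8.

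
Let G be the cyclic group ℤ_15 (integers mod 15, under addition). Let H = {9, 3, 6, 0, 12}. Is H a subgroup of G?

|H| = 5 divides |G| = 15, consistent with Lagrange.
H contains the identity, every element's inverse is in H, and H is closed under +: it is a subgroup.
In fact H = ⟨3⟩.

Yes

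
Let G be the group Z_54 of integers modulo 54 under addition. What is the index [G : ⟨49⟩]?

1

|⟨49⟩| = 54 and |G| = 54.
By Lagrange, [G : H] = |G|/|H| = 54/54 = 1.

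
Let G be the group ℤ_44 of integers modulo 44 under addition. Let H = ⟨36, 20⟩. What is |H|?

|⟨36⟩| = 11 and |⟨20⟩| = 11, so |H| is a multiple of lcm(11, 11) = 11 and divides |G| = 44.
Closing under the operation: H = {0, 4, 8, 12, 16, 20, 24, 28, 32, 36, 40}, so |H| = 11.

11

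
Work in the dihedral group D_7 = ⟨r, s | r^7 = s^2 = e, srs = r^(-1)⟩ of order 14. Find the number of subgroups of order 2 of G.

|G| = 14 and 2 | 14, so subgroups of order 2 are possible by Lagrange.
The subgroups of order 2 are: {e, r^2s}; {e, r^3s}; {e, r^4s}; {e, r^5s}; … (7 in all).
So G has 7 subgroups of order 2.

7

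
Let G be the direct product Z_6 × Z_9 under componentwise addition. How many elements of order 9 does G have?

An element (a,b) has order lcm(ord(a), ord(b)); count pairs with lcm equal to 9.
Enumerating gives 18 such elements.

18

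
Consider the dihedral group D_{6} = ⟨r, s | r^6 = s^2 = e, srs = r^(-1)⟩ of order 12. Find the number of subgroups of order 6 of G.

3

|G| = 12 and 6 | 12, so subgroups of order 6 are possible by Lagrange.
The subgroups of order 6 are: {e, r, r^2, r^3, r^4, r^5}; {e, r^2, r^4, s, r^2s, r^4s}; {e, r^2, r^4, rs, r^3s, r^5s}.
So G has 3 subgroups of order 6.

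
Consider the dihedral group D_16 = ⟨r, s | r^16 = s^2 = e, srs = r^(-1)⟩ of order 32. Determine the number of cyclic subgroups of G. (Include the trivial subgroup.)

A cyclic subgroup of order d is generated by each of its φ(d) elements of order d, so the cyclic subgroups of order d number (#elements of order d)/φ(d).
Cyclic subgroups by order — order 1: 1; order 2: 17; order 4: 1; order 8: 1; order 16: 1.
Total: 21.

21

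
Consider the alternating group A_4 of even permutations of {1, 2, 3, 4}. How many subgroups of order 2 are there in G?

|G| = 12 and 2 | 12, so subgroups of order 2 are possible by Lagrange.
The subgroups of order 2 are: {e, (1 2)(3 4)}; {e, (1 3)(2 4)}; {e, (1 4)(2 3)}.
So G has 3 subgroups of order 2.

3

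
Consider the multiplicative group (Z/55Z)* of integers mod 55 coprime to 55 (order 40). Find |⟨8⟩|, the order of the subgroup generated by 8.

Compute successive powers of 8 mod 55: 8, 9, 17, 26, 43, 14, 2, 16, …; 8^20 ≡ 1 (mod 55).
So |⟨8⟩| = 20.

20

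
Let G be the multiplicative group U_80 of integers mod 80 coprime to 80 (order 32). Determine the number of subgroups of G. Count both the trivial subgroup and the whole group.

54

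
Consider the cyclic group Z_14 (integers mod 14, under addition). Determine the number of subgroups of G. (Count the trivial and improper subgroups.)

A cyclic group of order 14 has exactly one subgroup for each divisor of 14.
Divisors of 14: 1, 2, 7, 14.
So Z_14 has 4 subgroups.

4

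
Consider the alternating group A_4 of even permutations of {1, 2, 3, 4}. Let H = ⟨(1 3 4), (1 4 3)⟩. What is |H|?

|⟨(1 3 4)⟩| = 3 and |⟨(1 4 3)⟩| = 3, so |H| is a multiple of lcm(3, 3) = 3 and divides |G| = 12.
Closing under the operation: H = {e, (1 3 4), (1 4 3)}, so |H| = 3.

3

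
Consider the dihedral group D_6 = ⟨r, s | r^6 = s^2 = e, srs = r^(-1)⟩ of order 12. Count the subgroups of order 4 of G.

3

|G| = 12 and 4 | 12, so subgroups of order 4 are possible by Lagrange.
The subgroups of order 4 are: {e, r^3, r^2s, r^5s}; {e, r^3, s, r^3s}; {e, r^3, rs, r^4s}.
So G has 3 subgroups of order 4.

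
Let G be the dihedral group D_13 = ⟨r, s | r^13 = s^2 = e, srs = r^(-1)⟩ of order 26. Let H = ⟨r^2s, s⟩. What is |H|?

|⟨r^2s⟩| = 2 and |⟨s⟩| = 2, so |H| is a multiple of lcm(2, 2) = 2 and divides |G| = 26.
Closing {r^2s, s} under the group operation gives all of G, so |H| = 26.

26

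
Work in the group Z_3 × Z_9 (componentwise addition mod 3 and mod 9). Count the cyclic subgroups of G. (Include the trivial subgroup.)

A cyclic subgroup of order d is generated by each of its φ(d) elements of order d, so the cyclic subgroups of order d number (#elements of order d)/φ(d).
Cyclic subgroups by order — order 1: 1; order 3: 4; order 9: 3.
Total: 8.

8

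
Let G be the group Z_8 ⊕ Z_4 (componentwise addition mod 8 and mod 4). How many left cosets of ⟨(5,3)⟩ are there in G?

4

|⟨(5,3)⟩| = 8 and |G| = 32.
By Lagrange, [G : H] = |G|/|H| = 32/8 = 4.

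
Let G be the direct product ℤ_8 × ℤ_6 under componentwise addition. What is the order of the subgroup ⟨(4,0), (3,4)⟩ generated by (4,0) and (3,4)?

24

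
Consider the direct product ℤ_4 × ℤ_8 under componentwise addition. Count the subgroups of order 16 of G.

3

|G| = 32 and 16 | 32, so subgroups of order 16 are possible by Lagrange.
The subgroups of order 16 are: {(0,0), (0,1), (0,2), (0,3), (0,4), (0,5), (0,6), (0,7), (2,0), (2,1), (2,2), (2,3), (2,4), (2,5), (2,6), (2,7)}; {(0,0), (0,2), (0,4), (0,6), (1,0), (1,2), (1,4), (1,6), (2,0), (2,2), (2,4), (2,6), (3,0), (3,2), (3,4), (3,6)}; {(0,0), (0,2), (0,4), (0,6), (1,1), (1,3), (1,5), (1,7), (2,0), (2,2), (2,4), (2,6), (3,1), (3,3), (3,5), (3,7)}.
So G has 3 subgroups of order 16.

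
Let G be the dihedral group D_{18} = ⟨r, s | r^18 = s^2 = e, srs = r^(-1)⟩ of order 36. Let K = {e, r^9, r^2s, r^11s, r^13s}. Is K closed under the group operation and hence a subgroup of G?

No

|K| = 5 does not divide |G| = 36, so by Lagrange K is not a subgroup.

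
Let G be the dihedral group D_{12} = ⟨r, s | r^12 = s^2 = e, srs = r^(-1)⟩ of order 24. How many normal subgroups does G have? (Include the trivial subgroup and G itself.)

9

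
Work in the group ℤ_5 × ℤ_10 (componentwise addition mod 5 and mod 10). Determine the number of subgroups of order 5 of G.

6

|G| = 50 and 5 | 50, so subgroups of order 5 are possible by Lagrange.
The subgroups of order 5 are: {(0,0), (0,2), (0,4), (0,6), (0,8)}; {(0,0), (1,0), (2,0), (3,0), (4,0)}; {(0,0), (1,2), (2,4), (3,6), (4,8)}; {(0,0), (1,4), (2,8), (3,2), (4,6)}; … (6 in all).
So G has 6 subgroups of order 5.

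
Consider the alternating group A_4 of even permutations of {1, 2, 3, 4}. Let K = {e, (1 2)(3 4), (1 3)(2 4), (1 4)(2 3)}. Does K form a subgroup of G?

Yes

|K| = 4 divides |G| = 12, consistent with Lagrange.
K contains the identity, every element's inverse is in K, and K is closed under ∘: it is a subgroup.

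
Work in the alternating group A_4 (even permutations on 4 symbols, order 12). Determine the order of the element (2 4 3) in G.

3

Computing powers of (2 4 3): the smallest k with ((2 4 3))^k = e is k = 3.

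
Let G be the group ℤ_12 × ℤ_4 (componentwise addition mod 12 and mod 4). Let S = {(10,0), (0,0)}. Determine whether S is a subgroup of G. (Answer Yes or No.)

No

(10,0) ∈ S but its inverse (2,0) ∉ S, so S is not a subgroup.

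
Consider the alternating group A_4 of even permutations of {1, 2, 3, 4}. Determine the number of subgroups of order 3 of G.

4

|G| = 12 and 3 | 12, so subgroups of order 3 are possible by Lagrange.
The subgroups of order 3 are: {e, (1 2 3), (1 3 2)}; {e, (1 2 4), (1 4 2)}; {e, (1 3 4), (1 4 3)}; {e, (2 3 4), (2 4 3)}.
So G has 4 subgroups of order 3.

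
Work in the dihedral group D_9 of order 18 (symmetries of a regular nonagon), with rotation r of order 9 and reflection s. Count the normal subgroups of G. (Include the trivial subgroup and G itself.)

G has 16 subgroups. Checking conjugation-invariance by order — order 1: 1/1 normal; order 2: 0/9 normal; order 3: 1/1 normal; order 6: 0/3 normal; order 9: 1/1 normal; order 18: 1/1 normal.
Total normal subgroups: 4.

4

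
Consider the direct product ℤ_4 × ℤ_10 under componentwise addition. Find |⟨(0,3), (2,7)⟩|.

|⟨(0,3)⟩| = 10 and |⟨(2,7)⟩| = 10, so |H| is a multiple of lcm(10, 10) = 10 and divides |G| = 40.
Closing under the operation: H = {(0,0), (0,1), (0,2), (0,3), (0,4), (0,5), (0,6), (0,7), (0,8), (0,9), (2,0), (2,1), (2,2), (2,3), (2,4), (2,5), (2,6), (2,7), (2,8), (2,9)}, so |H| = 20.

20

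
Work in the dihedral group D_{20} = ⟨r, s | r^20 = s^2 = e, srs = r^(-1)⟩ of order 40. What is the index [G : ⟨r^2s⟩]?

20

|⟨r^2s⟩| = 2 and |G| = 40.
By Lagrange, [G : H] = |G|/|H| = 40/2 = 20.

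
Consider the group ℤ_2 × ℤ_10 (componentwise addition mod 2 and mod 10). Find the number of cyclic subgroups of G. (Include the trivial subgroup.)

Group the elements of G by the cyclic subgroup they generate; each cyclic subgroup of order d accounts for φ(d) elements.
Cyclic subgroups by order — order 1: 1; order 2: 3; order 5: 1; order 10: 3.
Total: 8.

8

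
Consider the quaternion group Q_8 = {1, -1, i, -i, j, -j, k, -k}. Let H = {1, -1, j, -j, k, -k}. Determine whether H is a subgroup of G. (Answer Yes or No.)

No

|H| = 6 does not divide |G| = 8, so by Lagrange H is not a subgroup.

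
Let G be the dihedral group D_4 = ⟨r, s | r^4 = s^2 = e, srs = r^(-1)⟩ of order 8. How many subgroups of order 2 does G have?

|G| = 8 and 2 | 8, so subgroups of order 2 are possible by Lagrange.
The subgroups of order 2 are: {e, r^2}; {e, r^2s}; {e, r^3s}; {e, rs}; … (5 in all).
So G has 5 subgroups of order 2.

5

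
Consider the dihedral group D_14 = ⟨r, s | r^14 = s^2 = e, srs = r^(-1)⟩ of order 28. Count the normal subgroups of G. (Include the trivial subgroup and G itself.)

G has 28 subgroups. Checking conjugation-invariance by order — order 1: 1/1 normal; order 2: 1/15 normal; order 4: 0/7 normal; order 7: 1/1 normal; order 14: 3/3 normal; order 28: 1/1 normal.
Total normal subgroups: 7.

7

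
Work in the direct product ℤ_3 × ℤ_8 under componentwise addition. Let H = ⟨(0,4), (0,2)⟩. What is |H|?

4

|⟨(0,4)⟩| = 2 and |⟨(0,2)⟩| = 4, so |H| is a multiple of lcm(2, 4) = 4 and divides |G| = 24.
Closing under the operation: H = {(0,0), (0,2), (0,4), (0,6)}, so |H| = 4.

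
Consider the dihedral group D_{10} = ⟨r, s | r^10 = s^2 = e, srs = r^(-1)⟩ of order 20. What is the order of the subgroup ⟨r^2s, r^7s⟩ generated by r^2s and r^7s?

4

|⟨r^2s⟩| = 2 and |⟨r^7s⟩| = 2, so |H| is a multiple of lcm(2, 2) = 2 and divides |G| = 20.
Closing under the operation: H = {e, r^5, r^2s, r^7s}, so |H| = 4.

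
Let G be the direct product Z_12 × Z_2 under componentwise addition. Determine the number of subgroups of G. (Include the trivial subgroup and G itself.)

16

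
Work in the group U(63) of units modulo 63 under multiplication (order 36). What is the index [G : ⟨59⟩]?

6

|⟨59⟩| = 6 and |G| = 36.
By Lagrange, [G : H] = |G|/|H| = 36/6 = 6.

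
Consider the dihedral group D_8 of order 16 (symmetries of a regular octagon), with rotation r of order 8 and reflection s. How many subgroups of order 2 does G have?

|G| = 16 and 2 | 16, so subgroups of order 2 are possible by Lagrange.
The subgroups of order 2 are: {e, r^2s}; {e, r^3s}; {e, r^4}; {e, r^4s}; … (9 in all).
So G has 9 subgroups of order 2.

9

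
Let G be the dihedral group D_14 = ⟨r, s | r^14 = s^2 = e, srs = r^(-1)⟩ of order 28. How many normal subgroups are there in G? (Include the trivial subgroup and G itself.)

7

G has 28 subgroups. Checking conjugation-invariance by order — order 1: 1/1 normal; order 2: 1/15 normal; order 4: 0/7 normal; order 7: 1/1 normal; order 14: 3/3 normal; order 28: 1/1 normal.
Total normal subgroups: 7.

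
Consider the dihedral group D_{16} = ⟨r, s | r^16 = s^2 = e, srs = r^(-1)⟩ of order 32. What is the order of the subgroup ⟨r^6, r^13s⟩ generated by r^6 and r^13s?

|⟨r^6⟩| = 8 and |⟨r^13s⟩| = 2, so |H| is a multiple of lcm(8, 2) = 8 and divides |G| = 32.
Closing under the operation: H = {e, r^2, r^4, r^6, r^8, r^10, r^12, r^14, rs, r^3s, r^5s, r^7s, r^9s, r^11s, r^13s, r^15s}, so |H| = 16.

16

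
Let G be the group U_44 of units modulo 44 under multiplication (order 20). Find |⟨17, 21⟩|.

|⟨17⟩| = 10 and |⟨21⟩| = 2, so |H| is a multiple of lcm(10, 2) = 10 and divides |G| = 20.
Closing under the operation: H = {1, 5, 9, 13, 17, 21, 25, 29, 37, 41}, so |H| = 10.

10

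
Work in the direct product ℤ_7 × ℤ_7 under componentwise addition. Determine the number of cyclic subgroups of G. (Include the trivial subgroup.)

Each element a generates a cyclic subgroup ⟨a⟩; distinct elements may generate the same one (a cyclic group of order d has φ(d) generators).
Cyclic subgroups by order — order 1: 1; order 7: 8.
Total: 9.

9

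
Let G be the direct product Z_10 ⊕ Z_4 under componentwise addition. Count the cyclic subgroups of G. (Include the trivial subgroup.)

Each element a generates a cyclic subgroup ⟨a⟩; distinct elements may generate the same one (a cyclic group of order d has φ(d) generators).
Cyclic subgroups by order — order 1: 1; order 2: 3; order 4: 2; order 5: 1; order 10: 3; order 20: 2.
Total: 12.

12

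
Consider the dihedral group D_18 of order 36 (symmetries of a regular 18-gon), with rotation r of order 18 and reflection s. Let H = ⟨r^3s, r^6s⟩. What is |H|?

|⟨r^3s⟩| = 2 and |⟨r^6s⟩| = 2, so |H| is a multiple of lcm(2, 2) = 2 and divides |G| = 36.
Closing under the operation: H = {e, r^3, r^6, r^9, r^12, r^15, s, r^3s, r^6s, r^9s, r^12s, r^15s}, so |H| = 12.

12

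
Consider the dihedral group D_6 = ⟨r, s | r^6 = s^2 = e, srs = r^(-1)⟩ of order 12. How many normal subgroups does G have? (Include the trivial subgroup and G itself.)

7

G has 16 subgroups. Checking conjugation-invariance by order — order 1: 1/1 normal; order 2: 1/7 normal; order 3: 1/1 normal; order 4: 0/3 normal; order 6: 3/3 normal; order 12: 1/1 normal.
Total normal subgroups: 7.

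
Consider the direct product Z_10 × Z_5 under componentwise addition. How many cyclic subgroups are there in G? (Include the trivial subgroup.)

14

A cyclic subgroup of order d is generated by each of its φ(d) elements of order d, so the cyclic subgroups of order d number (#elements of order d)/φ(d).
Cyclic subgroups by order — order 1: 1; order 2: 1; order 5: 6; order 10: 6.
Total: 14.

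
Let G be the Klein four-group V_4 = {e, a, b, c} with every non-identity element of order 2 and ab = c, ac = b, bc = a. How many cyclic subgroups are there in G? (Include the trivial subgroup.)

Group the elements of G by the cyclic subgroup they generate; each cyclic subgroup of order d accounts for φ(d) elements.
Cyclic subgroups by order — order 1: 1; order 2: 3.
Total: 4.

4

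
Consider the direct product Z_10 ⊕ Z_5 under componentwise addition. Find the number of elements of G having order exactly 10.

24

An element (a,b) has order lcm(ord(a), ord(b)); count pairs with lcm equal to 10.
Enumerating gives 24 such elements.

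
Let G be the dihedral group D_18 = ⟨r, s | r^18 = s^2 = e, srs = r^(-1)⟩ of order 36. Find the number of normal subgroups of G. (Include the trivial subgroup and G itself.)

G has 45 subgroups. Checking conjugation-invariance by order — order 1: 1/1 normal; order 2: 1/19 normal; order 3: 1/1 normal; order 4: 0/9 normal; order 6: 1/7 normal; order 9: 1/1 normal; order 12: 0/3 normal; order 18: 3/3 normal; order 36: 1/1 normal.
Total normal subgroups: 9.

9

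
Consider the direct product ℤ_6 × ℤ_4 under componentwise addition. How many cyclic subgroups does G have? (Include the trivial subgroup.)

Each element a generates a cyclic subgroup ⟨a⟩; distinct elements may generate the same one (a cyclic group of order d has φ(d) generators).
Cyclic subgroups by order — order 1: 1; order 2: 3; order 3: 1; order 4: 2; order 6: 3; order 12: 2.
Total: 12.

12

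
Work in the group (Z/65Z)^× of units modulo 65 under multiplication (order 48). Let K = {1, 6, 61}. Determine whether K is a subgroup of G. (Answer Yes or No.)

61 ∈ K but its inverse 16 ∉ K, so K is not a subgroup.

No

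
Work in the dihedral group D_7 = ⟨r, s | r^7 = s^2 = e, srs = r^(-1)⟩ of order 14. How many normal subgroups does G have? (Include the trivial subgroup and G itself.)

3

G has 10 subgroups. Checking conjugation-invariance by order — order 1: 1/1 normal; order 2: 0/7 normal; order 7: 1/1 normal; order 14: 1/1 normal.
Total normal subgroups: 3.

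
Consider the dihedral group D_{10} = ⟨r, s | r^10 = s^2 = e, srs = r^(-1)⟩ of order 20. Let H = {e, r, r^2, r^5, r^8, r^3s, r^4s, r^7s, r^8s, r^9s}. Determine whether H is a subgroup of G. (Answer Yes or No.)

No

r ∈ H but its inverse r^9 ∉ H, so H is not a subgroup.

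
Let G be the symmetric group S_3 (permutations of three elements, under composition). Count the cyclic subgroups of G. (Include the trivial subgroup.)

Group the elements of G by the cyclic subgroup they generate; each cyclic subgroup of order d accounts for φ(d) elements.
Cyclic subgroups by order — order 1: 1; order 2: 3; order 3: 1.
Total: 5.

5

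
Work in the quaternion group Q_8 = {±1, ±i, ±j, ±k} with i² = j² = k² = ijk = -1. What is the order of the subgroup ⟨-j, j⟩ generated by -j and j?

|⟨-j⟩| = 4 and |⟨j⟩| = 4, so |H| is a multiple of lcm(4, 4) = 4 and divides |G| = 8.
Closing under the operation: H = {1, -1, j, -j}, so |H| = 4.

4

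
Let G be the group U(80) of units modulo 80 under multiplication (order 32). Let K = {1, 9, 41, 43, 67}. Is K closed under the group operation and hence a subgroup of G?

|K| = 5 does not divide |G| = 32, so by Lagrange K is not a subgroup.

No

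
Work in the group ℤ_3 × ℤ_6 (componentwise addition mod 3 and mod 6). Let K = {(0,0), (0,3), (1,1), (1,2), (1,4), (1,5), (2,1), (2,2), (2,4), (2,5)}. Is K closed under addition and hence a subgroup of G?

|K| = 10 does not divide |G| = 18, so by Lagrange K is not a subgroup.

No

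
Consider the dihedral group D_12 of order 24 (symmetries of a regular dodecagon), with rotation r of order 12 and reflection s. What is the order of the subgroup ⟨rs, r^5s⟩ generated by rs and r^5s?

6

|⟨rs⟩| = 2 and |⟨r^5s⟩| = 2, so |H| is a multiple of lcm(2, 2) = 2 and divides |G| = 24.
Closing under the operation: H = {e, r^4, r^8, rs, r^5s, r^9s}, so |H| = 6.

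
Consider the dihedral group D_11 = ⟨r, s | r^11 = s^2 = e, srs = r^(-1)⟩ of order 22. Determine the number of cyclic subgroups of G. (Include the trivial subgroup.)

13

A cyclic subgroup of order d is generated by each of its φ(d) elements of order d, so the cyclic subgroups of order d number (#elements of order d)/φ(d).
Cyclic subgroups by order — order 1: 1; order 2: 11; order 11: 1.
Total: 13.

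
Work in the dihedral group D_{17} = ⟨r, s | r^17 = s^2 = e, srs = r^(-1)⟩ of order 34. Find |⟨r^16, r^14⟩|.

|⟨r^16⟩| = 17 and |⟨r^14⟩| = 17, so |H| is a multiple of lcm(17, 17) = 17 and divides |G| = 34.
Closing under the operation: H = {e, r, r^2, r^3, r^4, r^5, r^6, r^7, r^8, r^9, r^10, r^11, r^12, r^13, r^14, r^15, r^16}, so |H| = 17.

17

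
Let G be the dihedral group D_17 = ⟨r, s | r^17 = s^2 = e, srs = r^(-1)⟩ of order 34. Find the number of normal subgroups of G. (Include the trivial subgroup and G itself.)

3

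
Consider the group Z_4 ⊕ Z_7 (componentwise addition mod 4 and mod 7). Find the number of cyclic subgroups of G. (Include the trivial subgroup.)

6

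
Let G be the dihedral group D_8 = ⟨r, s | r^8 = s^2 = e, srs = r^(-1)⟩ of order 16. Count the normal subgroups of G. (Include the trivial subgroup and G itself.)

G has 19 subgroups. Checking conjugation-invariance by order — order 1: 1/1 normal; order 2: 1/9 normal; order 4: 1/5 normal; order 8: 3/3 normal; order 16: 1/1 normal.
Total normal subgroups: 7.

7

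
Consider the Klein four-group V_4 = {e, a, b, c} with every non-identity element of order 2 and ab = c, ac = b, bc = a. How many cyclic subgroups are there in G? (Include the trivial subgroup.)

4

Each element a generates a cyclic subgroup ⟨a⟩; distinct elements may generate the same one (a cyclic group of order d has φ(d) generators).
Cyclic subgroups by order — order 1: 1; order 2: 3.
Total: 4.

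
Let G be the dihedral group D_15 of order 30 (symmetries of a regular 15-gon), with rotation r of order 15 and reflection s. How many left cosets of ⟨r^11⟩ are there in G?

2

|⟨r^11⟩| = 15 and |G| = 30.
By Lagrange, [G : H] = |G|/|H| = 30/15 = 2.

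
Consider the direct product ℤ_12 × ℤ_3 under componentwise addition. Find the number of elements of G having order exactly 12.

An element (a,b) has order lcm(ord(a), ord(b)); count pairs with lcm equal to 12.
Enumerating gives 16 such elements.

16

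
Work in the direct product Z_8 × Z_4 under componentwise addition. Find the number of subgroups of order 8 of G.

7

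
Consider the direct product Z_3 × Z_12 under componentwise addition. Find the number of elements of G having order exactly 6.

8

An element (a,b) has order lcm(ord(a), ord(b)); count pairs with lcm equal to 6.
Enumerating gives 8 such elements.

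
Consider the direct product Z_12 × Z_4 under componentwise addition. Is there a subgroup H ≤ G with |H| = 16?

Yes

16 | 48. A subgroup of order 16 is {(0,0), (0,1), (0,2), (0,3), (3,0), (3,1), (3,2), (3,3), (6,0), (6,1), (6,2), (6,3), (9,0), (9,1), (9,2), (9,3)}.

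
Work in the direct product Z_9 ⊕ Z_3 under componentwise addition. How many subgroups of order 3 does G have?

|G| = 27 and 3 | 27, so subgroups of order 3 are possible by Lagrange.
The subgroups of order 3 are: {(0,0), (0,1), (0,2)}; {(0,0), (3,0), (6,0)}; {(0,0), (3,1), (6,2)}; {(0,0), (3,2), (6,1)}.
So G has 4 subgroups of order 3.

4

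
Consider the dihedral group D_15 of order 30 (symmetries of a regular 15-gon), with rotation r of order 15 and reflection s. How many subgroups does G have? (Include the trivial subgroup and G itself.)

28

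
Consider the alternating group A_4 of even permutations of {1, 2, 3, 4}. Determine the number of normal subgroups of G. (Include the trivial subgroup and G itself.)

G has 10 subgroups. Checking conjugation-invariance by order — order 1: 1/1 normal; order 2: 0/3 normal; order 3: 0/4 normal; order 4: 1/1 normal; order 12: 1/1 normal.
Total normal subgroups: 3.

3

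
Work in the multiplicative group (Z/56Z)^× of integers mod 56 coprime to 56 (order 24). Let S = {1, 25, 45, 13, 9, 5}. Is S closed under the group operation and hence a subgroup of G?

Yes

|S| = 6 divides |G| = 24, consistent with Lagrange.
S contains the identity, every element's inverse is in S, and S is closed under ·: it is a subgroup.
In fact S = ⟨45⟩.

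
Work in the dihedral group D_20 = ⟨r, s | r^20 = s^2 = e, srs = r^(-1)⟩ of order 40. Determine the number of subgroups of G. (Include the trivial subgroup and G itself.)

|G| = 40, so by Lagrange every subgroup order divides 40. Divisors: 1, 2, 4, 5, 8, 10, 20, 40.
Subgroups by order — order 1: 1; order 2: 21; order 4: 11; order 5: 1; order 8: 5; order 10: 5; order 20: 3; order 40: 1.
Total: 1 + 21 + 11 + 1 + 5 + 5 + 3 + 1 = 48.

48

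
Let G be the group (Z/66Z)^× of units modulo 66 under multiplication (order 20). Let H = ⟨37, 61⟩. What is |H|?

10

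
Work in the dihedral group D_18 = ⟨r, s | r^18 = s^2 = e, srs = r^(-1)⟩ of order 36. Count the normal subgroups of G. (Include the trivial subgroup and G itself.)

9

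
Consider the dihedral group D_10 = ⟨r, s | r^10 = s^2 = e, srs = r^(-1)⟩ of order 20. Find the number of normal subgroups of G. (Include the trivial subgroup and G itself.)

G has 22 subgroups. Checking conjugation-invariance by order — order 1: 1/1 normal; order 2: 1/11 normal; order 4: 0/5 normal; order 5: 1/1 normal; order 10: 3/3 normal; order 20: 1/1 normal.
Total normal subgroups: 7.

7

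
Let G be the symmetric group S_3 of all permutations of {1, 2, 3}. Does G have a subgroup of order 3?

Yes

3 | 6. A subgroup of order 3 is {e, (1 2 3), (1 3 2)}.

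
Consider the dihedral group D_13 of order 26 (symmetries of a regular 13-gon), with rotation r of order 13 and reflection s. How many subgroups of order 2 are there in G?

|G| = 26 and 2 | 26, so subgroups of order 2 are possible by Lagrange.
The subgroups of order 2 are: {e, r^10s}; {e, r^11s}; {e, r^12s}; {e, r^2s}; … (13 in all).
So G has 13 subgroups of order 2.

13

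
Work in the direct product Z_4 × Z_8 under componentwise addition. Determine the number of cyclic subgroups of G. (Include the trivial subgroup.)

Each element a generates a cyclic subgroup ⟨a⟩; distinct elements may generate the same one (a cyclic group of order d has φ(d) generators).
Cyclic subgroups by order — order 1: 1; order 2: 3; order 4: 6; order 8: 4.
Total: 14.

14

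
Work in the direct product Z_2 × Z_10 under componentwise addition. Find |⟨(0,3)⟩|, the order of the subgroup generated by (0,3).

10

The order of (0,3) in Z_2 × Z_10 is lcm(ord(0) in Z_2, ord(3) in Z_10).
ord(0) = 1 and ord(3) = 10, so |⟨(0,3)⟩| = lcm(1, 10) = 10.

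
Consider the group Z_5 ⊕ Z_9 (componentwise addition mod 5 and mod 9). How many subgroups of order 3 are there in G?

|G| = 45 and 3 | 45, so subgroups of order 3 are possible by Lagrange.
The subgroups of order 3 are: {(0,0), (0,3), (0,6)}.
So G has 1 subgroup of order 3.

1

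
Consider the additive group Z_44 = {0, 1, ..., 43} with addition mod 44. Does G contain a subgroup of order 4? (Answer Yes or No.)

Yes

4 | 44. A subgroup of order 4 is {0, 11, 22, 33}.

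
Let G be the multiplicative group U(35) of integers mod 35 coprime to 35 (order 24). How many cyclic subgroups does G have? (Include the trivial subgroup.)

12

A cyclic subgroup of order d is generated by each of its φ(d) elements of order d, so the cyclic subgroups of order d number (#elements of order d)/φ(d).
Cyclic subgroups by order — order 1: 1; order 2: 3; order 3: 1; order 4: 2; order 6: 3; order 12: 2.
Total: 12.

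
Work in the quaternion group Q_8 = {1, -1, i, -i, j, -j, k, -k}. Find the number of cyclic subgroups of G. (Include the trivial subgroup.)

Each element a generates a cyclic subgroup ⟨a⟩; distinct elements may generate the same one (a cyclic group of order d has φ(d) generators).
Cyclic subgroups by order — order 1: 1; order 2: 1; order 4: 3.
Total: 5.

5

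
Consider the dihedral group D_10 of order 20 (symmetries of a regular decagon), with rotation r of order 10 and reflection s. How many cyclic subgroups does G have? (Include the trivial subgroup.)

14

A cyclic subgroup of order d is generated by each of its φ(d) elements of order d, so the cyclic subgroups of order d number (#elements of order d)/φ(d).
Cyclic subgroups by order — order 1: 1; order 2: 11; order 5: 1; order 10: 1.
Total: 14.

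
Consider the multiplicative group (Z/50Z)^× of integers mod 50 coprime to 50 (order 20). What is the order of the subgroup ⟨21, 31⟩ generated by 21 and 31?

5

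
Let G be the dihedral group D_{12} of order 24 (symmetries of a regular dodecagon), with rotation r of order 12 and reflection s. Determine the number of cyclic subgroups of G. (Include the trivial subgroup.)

A cyclic subgroup of order d is generated by each of its φ(d) elements of order d, so the cyclic subgroups of order d number (#elements of order d)/φ(d).
Cyclic subgroups by order — order 1: 1; order 2: 13; order 3: 1; order 4: 1; order 6: 1; order 12: 1.
Total: 18.

18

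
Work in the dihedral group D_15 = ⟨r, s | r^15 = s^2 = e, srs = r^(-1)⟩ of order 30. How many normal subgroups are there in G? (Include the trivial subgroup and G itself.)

G has 28 subgroups. Checking conjugation-invariance by order — order 1: 1/1 normal; order 2: 0/15 normal; order 3: 1/1 normal; order 5: 1/1 normal; order 6: 0/5 normal; order 10: 0/3 normal; order 15: 1/1 normal; order 30: 1/1 normal.
Total normal subgroups: 5.

5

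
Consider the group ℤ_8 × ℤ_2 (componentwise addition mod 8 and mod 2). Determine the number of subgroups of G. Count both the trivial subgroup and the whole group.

11

|G| = 16, so by Lagrange every subgroup order divides 16. Divisors: 1, 2, 4, 8, 16.
Subgroups by order — order 1: 1; order 2: 3; order 4: 3; order 8: 3; order 16: 1.
Total: 1 + 3 + 3 + 3 + 1 = 11.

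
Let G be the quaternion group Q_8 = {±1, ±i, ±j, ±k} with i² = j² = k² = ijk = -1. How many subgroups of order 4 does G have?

3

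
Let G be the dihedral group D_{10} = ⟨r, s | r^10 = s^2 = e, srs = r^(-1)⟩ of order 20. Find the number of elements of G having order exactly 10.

The elements of order 10 are: r, r^3, r^7, r^9.
That's 4.

4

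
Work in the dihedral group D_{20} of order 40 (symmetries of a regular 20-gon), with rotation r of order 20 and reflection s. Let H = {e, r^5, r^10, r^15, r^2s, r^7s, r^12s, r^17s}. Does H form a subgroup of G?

Yes

|H| = 8 divides |G| = 40, consistent with Lagrange.
H contains the identity, every element's inverse is in H, and H is closed under ·: it is a subgroup.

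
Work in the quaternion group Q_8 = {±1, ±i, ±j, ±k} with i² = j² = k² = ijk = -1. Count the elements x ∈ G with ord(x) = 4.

The elements of order 4 are: i, -i, j, -j, k, -k.
That's 6.

6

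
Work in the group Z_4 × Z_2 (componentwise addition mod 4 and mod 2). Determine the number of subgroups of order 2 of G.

3

|G| = 8 and 2 | 8, so subgroups of order 2 are possible by Lagrange.
The subgroups of order 2 are: {(0,0), (0,1)}; {(0,0), (2,0)}; {(0,0), (2,1)}.
So G has 3 subgroups of order 2.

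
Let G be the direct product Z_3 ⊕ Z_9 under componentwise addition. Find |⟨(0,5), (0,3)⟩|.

|⟨(0,5)⟩| = 9 and |⟨(0,3)⟩| = 3, so |H| is a multiple of lcm(9, 3) = 9 and divides |G| = 27.
Closing under the operation: H = {(0,0), (0,1), (0,2), (0,3), (0,4), (0,5), (0,6), (0,7), (0,8)}, so |H| = 9.

9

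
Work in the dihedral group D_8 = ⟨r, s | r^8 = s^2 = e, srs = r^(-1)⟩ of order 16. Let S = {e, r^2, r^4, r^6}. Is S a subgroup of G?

Yes

|S| = 4 divides |G| = 16, consistent with Lagrange.
S contains the identity, every element's inverse is in S, and S is closed under ·: it is a subgroup.
In fact S = ⟨r^6⟩.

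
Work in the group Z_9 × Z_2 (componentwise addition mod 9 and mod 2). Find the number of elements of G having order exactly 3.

2

An element (a,b) has order lcm(ord(a), ord(b)); count pairs with lcm equal to 3.
Enumerating gives 2 such elements.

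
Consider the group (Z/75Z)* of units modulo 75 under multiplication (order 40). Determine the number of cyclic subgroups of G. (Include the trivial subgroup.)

12

Each element a generates a cyclic subgroup ⟨a⟩; distinct elements may generate the same one (a cyclic group of order d has φ(d) generators).
Cyclic subgroups by order — order 1: 1; order 2: 3; order 4: 2; order 5: 1; order 10: 3; order 20: 2.
Total: 12.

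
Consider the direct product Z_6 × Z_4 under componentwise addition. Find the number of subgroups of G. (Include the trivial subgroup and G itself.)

|G| = 24, so by Lagrange every subgroup order divides 24. Divisors: 1, 2, 3, 4, 6, 8, 12, 24.
Subgroups by order — order 1: 1; order 2: 3; order 3: 1; order 4: 3; order 6: 3; order 8: 1; order 12: 3; order 24: 1.
Total: 1 + 3 + 1 + 3 + 3 + 1 + 3 + 1 = 16.

16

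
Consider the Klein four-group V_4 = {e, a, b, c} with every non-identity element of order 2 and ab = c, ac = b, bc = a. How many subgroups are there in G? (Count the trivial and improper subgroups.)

5

|G| = 4, so by Lagrange every subgroup order divides 4. Divisors: 1, 2, 4.
Subgroups by order — order 1: 1; order 2: 3; order 4: 1.
Total: 1 + 3 + 1 = 5.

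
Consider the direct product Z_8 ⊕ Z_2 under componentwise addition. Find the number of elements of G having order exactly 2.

3

An element (a,b) has order lcm(ord(a), ord(b)); count pairs with lcm equal to 2.
Enumerating gives 3 such elements.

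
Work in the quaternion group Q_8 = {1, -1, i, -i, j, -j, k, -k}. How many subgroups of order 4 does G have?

3

|G| = 8 and 4 | 8, so subgroups of order 4 are possible by Lagrange.
The subgroups of order 4 are: {1, -1, i, -i}; {1, -1, j, -j}; {1, -1, k, -k}.
So G has 3 subgroups of order 4.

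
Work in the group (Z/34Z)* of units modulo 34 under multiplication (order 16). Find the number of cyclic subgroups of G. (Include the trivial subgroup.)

5

Group the elements of G by the cyclic subgroup they generate; each cyclic subgroup of order d accounts for φ(d) elements.
Cyclic subgroups by order — order 1: 1; order 2: 1; order 4: 1; order 8: 1; order 16: 1.
Total: 5.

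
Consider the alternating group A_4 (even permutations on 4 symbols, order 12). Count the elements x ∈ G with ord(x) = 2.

The elements of order 2 are: (1 2)(3 4), (1 3)(2 4), (1 4)(2 3).
That's 3.

3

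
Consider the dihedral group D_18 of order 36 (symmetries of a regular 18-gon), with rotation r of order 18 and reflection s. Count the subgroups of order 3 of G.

|G| = 36 and 3 | 36, so subgroups of order 3 are possible by Lagrange.
The subgroups of order 3 are: {e, r^6, r^12}.
So G has 1 subgroup of order 3.

1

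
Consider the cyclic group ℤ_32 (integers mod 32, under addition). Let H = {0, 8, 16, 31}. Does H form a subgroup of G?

8 ∈ H but its inverse 24 ∉ H, so H is not a subgroup.

No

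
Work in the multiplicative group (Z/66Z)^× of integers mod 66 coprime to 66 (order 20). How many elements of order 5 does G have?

The elements of order 5 are: 25, 31, 37, 49.
That's 4.

4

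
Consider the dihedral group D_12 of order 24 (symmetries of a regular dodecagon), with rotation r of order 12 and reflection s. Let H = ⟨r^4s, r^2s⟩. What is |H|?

12

|⟨r^4s⟩| = 2 and |⟨r^2s⟩| = 2, so |H| is a multiple of lcm(2, 2) = 2 and divides |G| = 24.
Closing under the operation: H = {e, r^2, r^4, r^6, r^8, r^10, s, r^2s, r^4s, r^6s, r^8s, r^10s}, so |H| = 12.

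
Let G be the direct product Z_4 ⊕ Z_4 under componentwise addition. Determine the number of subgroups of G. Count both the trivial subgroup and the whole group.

|G| = 16, so by Lagrange every subgroup order divides 16. Divisors: 1, 2, 4, 8, 16.
Subgroups by order — order 1: 1; order 2: 3; order 4: 7; order 8: 3; order 16: 1.
Total: 1 + 3 + 7 + 3 + 1 = 15.

15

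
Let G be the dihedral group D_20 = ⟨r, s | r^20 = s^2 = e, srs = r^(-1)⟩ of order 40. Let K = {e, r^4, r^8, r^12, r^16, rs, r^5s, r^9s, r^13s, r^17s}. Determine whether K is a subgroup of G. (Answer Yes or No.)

Yes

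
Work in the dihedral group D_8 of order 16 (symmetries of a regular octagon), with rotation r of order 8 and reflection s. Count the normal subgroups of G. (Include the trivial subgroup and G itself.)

7

G has 19 subgroups. Checking conjugation-invariance by order — order 1: 1/1 normal; order 2: 1/9 normal; order 4: 1/5 normal; order 8: 3/3 normal; order 16: 1/1 normal.
Total normal subgroups: 7.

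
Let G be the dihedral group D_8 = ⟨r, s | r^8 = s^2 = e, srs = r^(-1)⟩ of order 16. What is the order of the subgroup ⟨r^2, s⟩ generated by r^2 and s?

8

|⟨r^2⟩| = 4 and |⟨s⟩| = 2, so |H| is a multiple of lcm(4, 2) = 4 and divides |G| = 16.
Closing under the operation: H = {e, r^2, r^4, r^6, s, r^2s, r^4s, r^6s}, so |H| = 8.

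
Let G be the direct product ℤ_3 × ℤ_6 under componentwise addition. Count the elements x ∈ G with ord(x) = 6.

An element (a,b) has order lcm(ord(a), ord(b)); count pairs with lcm equal to 6.
Enumerating gives 8 such elements.

8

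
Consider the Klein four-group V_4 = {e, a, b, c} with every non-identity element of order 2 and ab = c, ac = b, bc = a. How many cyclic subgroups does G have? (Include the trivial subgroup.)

A cyclic subgroup of order d is generated by each of its φ(d) elements of order d, so the cyclic subgroups of order d number (#elements of order d)/φ(d).
Cyclic subgroups by order — order 1: 1; order 2: 3.
Total: 4.

4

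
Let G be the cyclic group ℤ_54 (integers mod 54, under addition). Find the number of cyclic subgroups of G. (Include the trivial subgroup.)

Group the elements of G by the cyclic subgroup they generate; each cyclic subgroup of order d accounts for φ(d) elements.
Cyclic subgroups by order — order 1: 1; order 2: 1; order 3: 1; order 6: 1; order 9: 1; order 18: 1; order 27: 1; order 54: 1.
Total: 8.

8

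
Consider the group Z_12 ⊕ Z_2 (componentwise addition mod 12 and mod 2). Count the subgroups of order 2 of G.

3

|G| = 24 and 2 | 24, so subgroups of order 2 are possible by Lagrange.
The subgroups of order 2 are: {(0,0), (0,1)}; {(0,0), (6,0)}; {(0,0), (6,1)}.
So G has 3 subgroups of order 2.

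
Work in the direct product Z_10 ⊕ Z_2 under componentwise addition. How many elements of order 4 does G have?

0

An element (a,b) has order lcm(ord(a), ord(b)); count pairs with lcm equal to 4.
Enumerating gives 0 such elements.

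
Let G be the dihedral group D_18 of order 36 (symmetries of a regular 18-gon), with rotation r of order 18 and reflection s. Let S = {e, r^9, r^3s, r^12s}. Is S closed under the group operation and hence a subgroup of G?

|S| = 4 divides |G| = 36, consistent with Lagrange.
S contains the identity, every element's inverse is in S, and S is closed under ·: it is a subgroup.

Yes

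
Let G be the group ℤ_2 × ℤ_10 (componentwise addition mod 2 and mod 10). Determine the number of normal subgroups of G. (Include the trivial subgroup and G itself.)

10

G is abelian, so every subgroup is normal.
G has 10 subgroups in total, hence 10 normal subgroups.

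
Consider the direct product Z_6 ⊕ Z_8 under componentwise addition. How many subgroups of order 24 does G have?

3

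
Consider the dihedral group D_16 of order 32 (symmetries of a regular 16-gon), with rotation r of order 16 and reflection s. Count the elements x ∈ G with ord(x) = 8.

The elements of order 8 are: r^2, r^6, r^10, r^14.
That's 4.

4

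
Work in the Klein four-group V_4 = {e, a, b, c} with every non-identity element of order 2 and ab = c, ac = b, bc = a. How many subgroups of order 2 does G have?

|G| = 4 and 2 | 4, so subgroups of order 2 are possible by Lagrange.
The subgroups of order 2 are: {e, a}; {e, b}; {e, c}.
So G has 3 subgroups of order 2.

3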